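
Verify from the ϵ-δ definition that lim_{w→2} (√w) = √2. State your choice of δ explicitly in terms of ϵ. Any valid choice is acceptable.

Let ϵ > 0 be given. We want δ > 0 such that 0 < |w − 2| < δ implies |√w − √2| < ϵ.
Rationalise: √w − √2 = (w − 2)/(√w + √2), so |√w − √2| = |w − 2|/(√w + √2).
Restrict δ ≤ 2 so that |w − 2| < 2 forces w > 0, and then √w + √2 > √2.
Hence |√w − √2| < |w − 2|/√2, which is < ϵ once |w − 2| < √2·ϵ.
Take δ = min(2, √2·ϵ). If 0 < |w − 2| < δ then w > 0 and |√w − √2| < |w − 2|/√2 < ϵ.

δ = min(2, √2·ϵ)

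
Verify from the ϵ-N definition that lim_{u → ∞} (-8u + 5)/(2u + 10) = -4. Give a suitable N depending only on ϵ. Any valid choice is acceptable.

Let ϵ > 0. We seek N > 0 such that u > N implies |(-8u + 5)/(2u + 10) + 4| < ϵ.
(-8u + 5)/(2u + 10) + 4 = (2(-8u + 5) − (-8)(2u + 10)) / (2(2u + 10)) = 90/(2(2u + 10)).
For u > 0 we have 2u + 10 > 2u, so |(-8u + 5)/(2u + 10) + 4| = 90/(2(2u + 10)) < 90/(2·2u) = (45/2)/u.
Thus |(-8u + 5)/(2u + 10) + 4| < ϵ whenever u > (45/2)/ϵ.
Take N = (45/2)/ϵ. If u > N then |(-8u + 5)/(2u + 10) + 4| < (45/2)/u < ϵ.

N = (45/2)/ϵ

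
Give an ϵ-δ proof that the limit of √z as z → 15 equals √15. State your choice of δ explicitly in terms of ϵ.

δ = min(15, √15·ϵ)

Let ϵ > 0. We want δ > 0 such that 0 < |z − 15| < δ implies |√z − √15| < ϵ.
Multiplying by the conjugate, |√z − √15| = |z − 15|/(√z + √15).
Restrict δ ≤ 15 so that |z − 15| < 15 forces z > 0, and then √z + √15 > √15.
Hence |√z − √15| < |z − 15|/√15, which is < ϵ once |z − 15| < √15·ϵ.
Take δ = min(15, √15·ϵ). If 0 < |z − 15| < δ then z > 0 and |√z − √15| < |z − 15|/√15 < ϵ.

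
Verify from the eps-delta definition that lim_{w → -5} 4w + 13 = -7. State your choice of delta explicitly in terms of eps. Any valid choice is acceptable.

delta = eps/4

Suppose eps > 0. We need delta > 0 so that 0 < |w + 5| < delta implies |(4w + 13) + 7| < eps.
|(4w + 13) + 7| = |4w + 20| = 4|w + 5|.
So 4|w + 5| < eps exactly when |w + 5| < eps/4.
Take delta = eps/4. If 0 < |w + 5| < delta then |(4w + 13) + 7| = 4|w + 5| < 4·(eps/4) = eps.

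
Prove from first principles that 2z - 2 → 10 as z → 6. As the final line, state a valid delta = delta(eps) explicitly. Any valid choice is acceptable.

delta = eps/2

Suppose eps > 0. We need delta > 0 so that 0 < |z − 6| < delta implies |(2z - 2) − 10| < eps.
Since (2z - 2) − 10 = 2(z − 6), we have |(2z - 2) − 10| = 2|z − 6|.
Thus it suffices that |z − 6| < eps/2.
Take delta = eps/2. If 0 < |z − 6| < delta then |(2z - 2) − 10| = 2|z − 6| < 2·(eps/2) = eps.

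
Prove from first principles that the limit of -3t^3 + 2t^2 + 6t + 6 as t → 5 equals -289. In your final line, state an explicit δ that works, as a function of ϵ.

δ = min(1, ϵ/245)

Fix ϵ > 0. We want δ > 0 such that 0 < |t − 5| < δ implies |(-3t^3 + 2t^2 + 6t + 6) + 289| < ϵ.
(-3t^3 + 2t^2 + 6t + 6) + 289 = -3t^3 + 2t^2 + 6t + 295 = (t − 5)(-3t^2 - 13t - 59).
So |(-3t^3 + 2t^2 + 6t + 6) + 289| = |t − 5|·|-3t^2 - 13t - 59|.
Require δ ≤ 1. Then |t − 5| < 1 gives |t| < 6, and by the triangle inequality |-3t^2 - 13t - 59| ≤ 3·6^2 + 13·6 + 59 = 245.
Hence |(-3t^3 + 2t^2 + 6t + 6) + 289| ≤ 245|t − 5| < ϵ provided |t − 5| < ϵ/245.
Choosing δ = min(1, ϵ/245) ensures both conditions, hence |(-3t^3 + 2t^2 + 6t + 6) + 289| < ϵ.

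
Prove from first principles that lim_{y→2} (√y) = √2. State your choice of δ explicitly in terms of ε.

Let ε > 0 be given. We want δ > 0 such that 0 < |y − 2| < δ implies |√y − √2| < ε.
Rationalise: √y − √2 = (y − 2)/(√y + √2), so |√y − √2| = |y − 2|/(√y + √2).
Restrict δ ≤ 2 so that |y − 2| < 2 forces y > 0, and then √y + √2 > √2.
Hence |√y − √2| < |y − 2|/√2, which is < ε once |y − 2| < √2·ε.
Take δ = min(2, √2·ε). If 0 < |y − 2| < δ then y > 0 and |√y − √2| < |y − 2|/√2 < ε.

δ = min(2, √2·ε)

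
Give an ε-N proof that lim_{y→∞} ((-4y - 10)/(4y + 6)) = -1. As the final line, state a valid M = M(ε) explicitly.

M = 1/ε

Let ε > 0. We seek M > 0 such that y > M implies |(-4y - 10)/(4y + 6) + 1| < ε.
(-4y - 10)/(4y + 6) + 1 = (4(-4y - 10) − (-4)(4y + 6)) / (4(4y + 6)) = -16/(4(4y + 6)).
For y > 0 we have 4y + 6 > 4y, so |(-4y - 10)/(4y + 6) + 1| = 16/(4(4y + 6)) < 16/(4·4y) = 1/y.
Thus |(-4y - 10)/(4y + 6) + 1| < ε whenever y > 1/ε.
Take M = 1/ε. If y > M then |(-4y - 10)/(4y + 6) + 1| < 1/y < ε.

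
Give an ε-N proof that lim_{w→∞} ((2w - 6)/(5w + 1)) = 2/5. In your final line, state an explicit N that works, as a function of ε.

Let ε > 0 be given. We seek N > 0 such that w > N implies |(2w - 6)/(5w + 1) − (2/5)| < ε.
(2w - 6)/(5w + 1) − (2/5) = (5(2w - 6) − 2(5w + 1)) / (5(5w + 1)) = -32/(5(5w + 1)).
For w > 0 we have 5w + 1 > 5w, so |(2w - 6)/(5w + 1) − (2/5)| = 32/(5(5w + 1)) < 32/(5·5w) = (32/25)/w.
Thus |(2w - 6)/(5w + 1) − (2/5)| < ε whenever w > (32/25)/ε.
Take N = (32/25)/ε. If w > N then |(2w - 6)/(5w + 1) − (2/5)| < (32/25)/w < ε.

N = (32/25)/ε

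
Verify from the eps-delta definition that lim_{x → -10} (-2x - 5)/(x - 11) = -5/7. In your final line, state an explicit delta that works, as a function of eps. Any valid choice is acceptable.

delta = min(21/2, (49/6)eps)

Let eps > 0. We want delta > 0 with 0 < |x + 10| < delta ⇒ |(-2x - 5)/(x - 11) + 5/7| < eps.
Combining over a common denominator, (-2x - 5)/(x - 11) + 5/7 = [(-2x - 5)·(-21) − 15·(x - 11)] / [(-21)·(x - 11)] = 27(x + 10) / ((-21)(x - 11)).
So |(-2x - 5)/(x - 11) + 5/7| = 27|x + 10| / (21·|x − 11|).
Require delta ≤ 21/2, so |x − 11| ≥ |-21| − |x + 10| > 21 − 21/2 = 21/2.
Hence |(-2x - 5)/(x - 11) + 5/7| < 27|x + 10|/(21·(21/2)) = (6/49)|x + 10|, which is < eps once |x + 10| < (49/6)eps.
Take delta = min(21/2, (49/6)eps). Then 0 < |x + 10| < delta forces both bounds, so |(-2x - 5)/(x - 11) + 5/7| < eps.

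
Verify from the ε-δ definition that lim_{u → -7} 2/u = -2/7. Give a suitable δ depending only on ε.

Let ε > 0 be given. We seek δ > 0 such that 0 < |u + 7| < δ implies |2/u + 2/7| < ε.
|2/u + 2/7| = 2·|-7 − u|/(7·|u|) = 2|u + 7|/(7|u|).
Restrict δ ≤ 7/2. Then |u + 7| < 7/2 gives |u| > 7/2, so 7|u| > 49/2.
Then |2/u + 2/7| < 2|u + 7|/(49/2), which is < ε when |u + 7| < (49/4)ε.
Take δ = min(7/2, (49/4)ε). Then 0 < |u + 7| < δ gives both |u + 7| < 7/2 and |u + 7| < (49/4)ε, so |2/u + 2/7| < ε.

δ = min(7/2, (49/4)ε)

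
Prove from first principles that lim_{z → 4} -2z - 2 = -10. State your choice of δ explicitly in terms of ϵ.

Let ϵ > 0. We need δ > 0 so that 0 < |z − 4| < δ implies |(-2z - 2) + 10| < ϵ.
|(-2z - 2) + 10| = |-2z + 8| = 2|z − 4|.
Thus it suffices that |z − 4| < ϵ/2.
Choosing δ = ϵ/2 gives |(-2z - 2) + 10| = 2|z − 4| < ϵ whenever |z − 4| < δ.

δ = ϵ/2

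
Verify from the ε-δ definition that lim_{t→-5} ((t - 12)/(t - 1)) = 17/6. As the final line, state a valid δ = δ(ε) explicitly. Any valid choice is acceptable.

δ = min(3, (18/11)ε)

Let ε > 0. We want δ > 0 with 0 < |t + 5| < δ ⇒ |(t - 12)/(t - 1) − (17/6)| < ε.
Combining over a common denominator, (t - 12)/(t - 1) − (17/6) = [(t - 12)·(-6) − (-17)·(t - 1)] / [(-6)·(t - 1)] = 11(t + 5) / ((-6)(t - 1)).
So |(t - 12)/(t - 1) − (17/6)| = 11|t + 5| / (6·|t − 1|).
Restrict δ ≤ 3. Then |t + 5| < 3 gives |t − 1| = |(t + 5) + (-6)| ≥ 6 − 3 = 3.
Hence |(t - 12)/(t - 1) − (17/6)| < 11|t + 5|/(6·3) = (11/18)|t + 5|, which is < ε once |t + 5| < (18/11)ε.
Take δ = min(3, (18/11)ε). Then 0 < |t + 5| < δ forces both bounds, so |(t - 12)/(t - 1) − (17/6)| < ε.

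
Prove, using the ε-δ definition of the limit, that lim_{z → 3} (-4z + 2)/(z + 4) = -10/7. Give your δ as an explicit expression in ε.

δ = min(7/2, (49/36)ε)

Fix ε > 0. We want δ > 0 with 0 < |z − 3| < δ ⇒ |(-4z + 2)/(z + 4) + 10/7| < ε.
Combining over a common denominator, (-4z + 2)/(z + 4) + 10/7 = [(-4z + 2)·7 − (-10)·(z + 4)] / [7·(z + 4)] = -18(z − 3) / (7(z + 4)).
So |(-4z + 2)/(z + 4) + 10/7| = 18|z − 3| / (7·|z + 4|).
Restrict δ ≤ 7/2. Then |z − 3| < 7/2 gives |z + 4| = |(z − 3) + 7| ≥ 7 − 7/2 = 7/2.
Hence |(-4z + 2)/(z + 4) + 10/7| < 18|z − 3|/(7·(7/2)) = (36/49)|z − 3|, which is < ε once |z − 3| < (49/36)ε.
Take δ = min(7/2, (49/36)ε). Then 0 < |z − 3| < δ forces both bounds, so |(-4z + 2)/(z + 4) + 10/7| < ε.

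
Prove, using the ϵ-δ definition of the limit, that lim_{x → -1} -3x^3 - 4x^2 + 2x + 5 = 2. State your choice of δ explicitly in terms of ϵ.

δ = min(2, ϵ/33)

Suppose ϵ > 0. We want δ > 0 such that 0 < |x + 1| < δ implies |(-3x^3 - 4x^2 + 2x + 5) − 2| < ϵ.
(-3x^3 - 4x^2 + 2x + 5) − 2 = -3x^3 - 4x^2 + 2x + 3 = (x + 1)(-3x^2 - x + 3).
So |(-3x^3 - 4x^2 + 2x + 5) − 2| = |x + 1|·|-3x^2 - x + 3|.
Require δ ≤ 2. Then |x + 1| < 2 gives |x| < 3, and by the triangle inequality |-3x^2 - x + 3| ≤ 3·3^2 + 3 + 3 = 33.
Hence |(-3x^3 - 4x^2 + 2x + 5) − 2| ≤ 33|x + 1| < ϵ provided |x + 1| < ϵ/33.
Take δ = min(2, ϵ/33). Then 0 < |x + 1| < δ gives both |x + 1| < 2 and |x + 1| < ϵ/33, so |(-3x^3 - 4x^2 + 2x + 5) − 2| < ϵ.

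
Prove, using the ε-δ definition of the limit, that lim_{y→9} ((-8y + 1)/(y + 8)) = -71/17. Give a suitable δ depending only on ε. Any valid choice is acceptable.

Fix ε > 0. We want δ > 0 with 0 < |y − 9| < δ ⇒ |(-8y + 1)/(y + 8) + 71/17| < ε.
Combining over a common denominator, (-8y + 1)/(y + 8) + 71/17 = [(-8y + 1)·17 − (-71)·(y + 8)] / [17·(y + 8)] = -65(y − 9) / (17(y + 8)).
So |(-8y + 1)/(y + 8) + 71/17| = 65|y − 9| / (17·|y + 8|).
Require δ ≤ 17/2, so |y + 8| ≥ |17| − |y − 9| > 17 − 17/2 = 17/2.
Hence |(-8y + 1)/(y + 8) + 71/17| < 65|y − 9|/(17·(17/2)) = (130/289)|y − 9|, which is < ε once |y − 9| < (289/130)ε.
Take δ = min(17/2, (289/130)ε). Then 0 < |y − 9| < δ forces both bounds, so |(-8y + 1)/(y + 8) + 71/17| < ε.

δ = min(17/2, (289/130)ε)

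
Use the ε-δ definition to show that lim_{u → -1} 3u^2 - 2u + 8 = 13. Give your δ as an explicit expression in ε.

δ = min(1, ε/11)

Suppose ε > 0. We want δ > 0 such that 0 < |u + 1| < δ implies |(3u^2 - 2u + 8) − 13| < ε.
(3u^2 - 2u + 8) − 13 = 3u^2 - 2u - 5 = (u + 1)(3u - 5).
So |(3u^2 - 2u + 8) − 13| = |u + 1|·|3u - 5|.
Require δ ≤ 1. Then |u + 1| < 1 gives |u| < 2, and by the triangle inequality |3u - 5| ≤ 3·2 + 5 = 11.
Hence |(3u^2 - 2u + 8) − 13| ≤ 11|u + 1| < ε provided |u + 1| < ε/11.
Take δ = min(1, ε/11). Then 0 < |u + 1| < δ gives both |u + 1| < 1 and |u + 1| < ε/11, so |(3u^2 - 2u + 8) − 13| < ε.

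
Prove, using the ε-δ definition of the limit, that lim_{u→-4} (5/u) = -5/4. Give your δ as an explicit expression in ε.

Let ε > 0. We seek δ > 0 such that 0 < |u + 4| < δ implies |5/u + 5/4| < ε.
|5/u + 5/4| = 5·|-4 − u|/(4·|u|) = 5|u + 4|/(4|u|).
Require δ ≤ 2 so that |u| > 4 − 2 = 2, hence 4|u| > 8.
Then |5/u + 5/4| < 5|u + 4|/8, which is < ε when |u + 4| < (8/5)ε.
Take δ = min(2, (8/5)ε). Then 0 < |u + 4| < δ gives both |u + 4| < 2 and |u + 4| < (8/5)ε, so |5/u + 5/4| < ε.

δ = min(2, (8/5)ε)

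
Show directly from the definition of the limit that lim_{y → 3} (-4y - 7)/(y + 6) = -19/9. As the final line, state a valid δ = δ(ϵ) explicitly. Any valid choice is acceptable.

Let ϵ > 0 be given. We want δ > 0 with 0 < |y − 3| < δ ⇒ |(-4y - 7)/(y + 6) + 19/9| < ϵ.
Combining over a common denominator, (-4y - 7)/(y + 6) + 19/9 = [(-4y - 7)·9 − (-19)·(y + 6)] / [9·(y + 6)] = -17(y − 3) / (9(y + 6)).
So |(-4y - 7)/(y + 6) + 19/9| = 17|y − 3| / (9·|y + 6|).
Restrict δ ≤ 9/2. Then |y − 3| < 9/2 gives |y + 6| = |(y − 3) + 9| ≥ 9 − 9/2 = 9/2.
Hence |(-4y - 7)/(y + 6) + 19/9| < 17|y − 3|/(9·(9/2)) = (34/81)|y − 3|, which is < ϵ once |y − 3| < (81/34)ϵ.
Take δ = min(9/2, (81/34)ϵ). Then 0 < |y − 3| < δ forces both bounds, so |(-4y - 7)/(y + 6) + 19/9| < ϵ.

δ = min(9/2, (81/34)ϵ)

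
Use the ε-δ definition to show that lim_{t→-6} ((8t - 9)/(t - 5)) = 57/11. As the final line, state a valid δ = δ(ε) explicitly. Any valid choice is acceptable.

Suppose ε > 0. We want δ > 0 with 0 < |t + 6| < δ ⇒ |(8t - 9)/(t - 5) − (57/11)| < ε.
Combining over a common denominator, (8t - 9)/(t - 5) − (57/11) = [(8t - 9)·(-11) − (-57)·(t - 5)] / [(-11)·(t - 5)] = -31(t + 6) / ((-11)(t - 5)).
So |(8t - 9)/(t - 5) − (57/11)| = 31|t + 6| / (11·|t − 5|).
Require δ ≤ 11/2, so |t − 5| ≥ |-11| − |t + 6| > 11 − 11/2 = 11/2.
Hence |(8t - 9)/(t - 5) − (57/11)| < 31|t + 6|/(11·(11/2)) = (62/121)|t + 6|, which is < ε once |t + 6| < (121/62)ε.
Take δ = min(11/2, (121/62)ε). Then 0 < |t + 6| < δ forces both bounds, so |(8t - 9)/(t - 5) − (57/11)| < ε.

δ = min(11/2, (121/62)ε)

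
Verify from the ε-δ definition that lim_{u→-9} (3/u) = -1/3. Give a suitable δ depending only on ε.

δ = min(9/2, (27/2)ε)

Fix ε > 0. We seek δ > 0 such that 0 < |u + 9| < δ implies |3/u + 1/3| < ε.
|3/u + 1/3| = 3·|-9 − u|/(9·|u|) = 3|u + 9|/(9|u|).
Require δ ≤ 9/2 so that |u| > 9 − 9/2 = 9/2, hence 9|u| > 81/2.
Then |3/u + 1/3| < 3|u + 9|/(81/2), which is < ε when |u + 9| < (27/2)ε.
Take δ = min(9/2, (27/2)ε). Then 0 < |u + 9| < δ gives both |u + 9| < 9/2 and |u + 9| < (27/2)ε, so |3/u + 1/3| < ε.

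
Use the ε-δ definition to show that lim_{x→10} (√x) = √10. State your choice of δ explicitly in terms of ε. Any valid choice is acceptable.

Fix ε > 0. We want δ > 0 such that 0 < |x − 10| < δ implies |√x − √10| < ε.
Rationalise: √x − √10 = (x − 10)/(√x + √10), so |√x − √10| = |x − 10|/(√x + √10).
Restrict δ ≤ 10 so that |x − 10| < 10 forces x > 0, and then √x + √10 > √10.
Hence |√x − √10| < |x − 10|/√10, which is < ε once |x − 10| < √10·ε.
Take δ = min(10, √10·ε). If 0 < |x − 10| < δ then x > 0 and |√x − √10| < |x − 10|/√10 < ε.

δ = min(10, √10·ε)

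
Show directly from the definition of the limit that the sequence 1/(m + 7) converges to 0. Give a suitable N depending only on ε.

Let ε > 0 be given. For m ≥ 1, |1/(m + 7) − 0| = 1/(m + 7) ≤ 1/m.
We need 1/m < ε, i.e. m > 1/ε.
Take N = 1/ε. If m > N then |1/(m + 7)| ≤ 1/m < ε.

N = 1/ε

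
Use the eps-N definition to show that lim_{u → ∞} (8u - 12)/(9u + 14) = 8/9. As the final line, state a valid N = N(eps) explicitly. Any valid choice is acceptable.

N = (220/81)/eps

Fix eps > 0. We seek N > 0 such that u > N implies |(8u - 12)/(9u + 14) − (8/9)| < eps.
(8u - 12)/(9u + 14) − (8/9) = (9(8u - 12) − 8(9u + 14)) / (9(9u + 14)) = -220/(9(9u + 14)).
For u > 0 we have 9u + 14 > 9u, so |(8u - 12)/(9u + 14) − (8/9)| = 220/(9(9u + 14)) < 220/(9·9u) = (220/81)/u.
Thus |(8u - 12)/(9u + 14) − (8/9)| < eps whenever u > (220/81)/eps.
Take N = (220/81)/eps. If u > N then |(8u - 12)/(9u + 14) − (8/9)| < (220/81)/u < eps.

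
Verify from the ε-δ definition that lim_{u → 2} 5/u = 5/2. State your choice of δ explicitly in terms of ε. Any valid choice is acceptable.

Suppose ε > 0. We seek δ > 0 such that 0 < |u − 2| < δ implies |5/u − (5/2)| < ε.
|5/u − (5/2)| = 5·|2 − u|/(2·|u|) = 5|u − 2|/(2|u|).
Restrict δ ≤ 1. Then |u − 2| < 1 gives |u| > 1, so 2|u| > 2.
Then |5/u − (5/2)| < 5|u − 2|/2, which is < ε when |u − 2| < (2/5)ε.
Take δ = min(1, (2/5)ε). Then 0 < |u − 2| < δ gives both |u − 2| < 1 and |u − 2| < (2/5)ε, so |5/u − (5/2)| < ε.

δ = min(1, (2/5)ε)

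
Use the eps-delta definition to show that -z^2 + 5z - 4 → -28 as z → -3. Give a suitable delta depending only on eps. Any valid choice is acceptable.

delta = min(1, eps/12)

Fix eps > 0. We want delta > 0 such that 0 < |z + 3| < delta implies |(-z^2 + 5z - 4) + 28| < eps.
(-z^2 + 5z - 4) + 28 = -z^2 + 5z + 24 = (z + 3)(-z + 8).
So |(-z^2 + 5z - 4) + 28| = |z + 3|·|-z + 8|.
Require delta ≤ 1. Then |z + 3| < 1 gives |z| < 4, and by the triangle inequality |-z + 8| ≤ 4 + 8 = 12.
Hence |(-z^2 + 5z - 4) + 28| ≤ 12|z + 3| < eps provided |z + 3| < eps/12.
Choosing delta = min(1, eps/12) ensures both conditions, hence |(-z^2 + 5z - 4) + 28| < eps.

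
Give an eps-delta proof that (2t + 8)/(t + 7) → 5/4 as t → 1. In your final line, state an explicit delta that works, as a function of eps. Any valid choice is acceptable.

delta = min(4, (16/3)eps)

Let eps > 0. We want delta > 0 with 0 < |t − 1| < delta ⇒ |(2t + 8)/(t + 7) − (5/4)| < eps.
Combining over a common denominator, (2t + 8)/(t + 7) − (5/4) = [(2t + 8)·8 − 10·(t + 7)] / [8·(t + 7)] = 6(t − 1) / (8(t + 7)).
So |(2t + 8)/(t + 7) − (5/4)| = 6|t − 1| / (8·|t + 7|).
Require delta ≤ 4, so |t + 7| ≥ |8| − |t − 1| > 8 − 4 = 4.
Hence |(2t + 8)/(t + 7) − (5/4)| < 6|t − 1|/(8·4) = (3/16)|t − 1|, which is < eps once |t − 1| < (16/3)eps.
Take delta = min(4, (16/3)eps). Then 0 < |t − 1| < delta forces both bounds, so |(2t + 8)/(t + 7) − (5/4)| < eps.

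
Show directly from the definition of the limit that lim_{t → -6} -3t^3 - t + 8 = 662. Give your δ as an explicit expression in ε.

Let ε > 0. We want δ > 0 such that 0 < |t + 6| < δ implies |(-3t^3 - t + 8) − 662| < ε.
(-3t^3 - t + 8) − 662 = -3t^3 - t - 654 = (t + 6)(-3t^2 + 18t - 109).
So |(-3t^3 - t + 8) − 662| = |t + 6|·|-3t^2 + 18t - 109|.
Require δ ≤ 1. Then |t + 6| < 1 gives |t| < 7, and by the triangle inequality |-3t^2 + 18t - 109| ≤ 3·7^2 + 18·7 + 109 = 382.
Hence |(-3t^3 - t + 8) − 662| ≤ 382|t + 6| < ε provided |t + 6| < ε/382.
Take δ = min(1, ε/382). Then 0 < |t + 6| < δ gives both |t + 6| < 1 and |t + 6| < ε/382, so |(-3t^3 - t + 8) − 662| < ε.

δ = min(1, ε/382)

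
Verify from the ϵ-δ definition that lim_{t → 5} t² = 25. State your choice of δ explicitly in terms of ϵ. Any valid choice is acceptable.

δ = min(2, ϵ/12)

Let ϵ > 0 be given. We seek δ > 0 with 0 < |t − 5| < δ ⇒ |t² − 25| < ϵ.
Factor: t² − 25 = (t − 5)(t + 5), so |t² − 25| = |t − 5|·|t + 5|.
Restrict δ ≤ 2. Then |t − 5| < 2 gives |t| < 7, so by the triangle inequality |t + 5| ≤ 7 + 5 = 12.
Hence |t² − 25| ≤ 12|t − 5|, which is < ϵ once |t − 5| < ϵ/12.
Take δ = min(2, ϵ/12). If 0 < |t − 5| < δ then both bounds hold and |t² − 25| ≤ 12|t − 5| < 12·(ϵ/12) = ϵ.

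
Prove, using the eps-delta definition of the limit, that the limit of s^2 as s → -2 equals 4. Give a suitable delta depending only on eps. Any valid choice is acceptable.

delta = min(1, eps/5)

Let eps > 0 be given. We seek delta > 0 with 0 < |s + 2| < delta ⇒ |s^2 − 4| < eps.
Factor: s^2 − 4 = (s + 2)(s - 2), so |s^2 − 4| = |s + 2|·|s - 2|.
Impose delta ≤ 1 so that |s| < 3; then |s - 2| ≤ 5.
Hence |s^2 − 4| ≤ 5|s + 2|, which is < eps once |s + 2| < eps/5.
Take delta = min(1, eps/5). If 0 < |s + 2| < delta then both bounds hold and |s^2 − 4| ≤ 5|s + 2| < 5·(eps/5) = eps.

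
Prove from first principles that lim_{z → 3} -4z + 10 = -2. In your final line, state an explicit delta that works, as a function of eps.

Suppose eps > 0. We need delta > 0 so that 0 < |z − 3| < delta implies |(-4z + 10) + 2| < eps.
|(-4z + 10) + 2| = |-4z + 12| = 4|z − 3|.
So 4|z − 3| < eps exactly when |z − 3| < eps/4.
Take delta = eps/4. If 0 < |z − 3| < delta then |(-4z + 10) + 2| = 4|z − 3| < 4·(eps/4) = eps.

delta = eps/4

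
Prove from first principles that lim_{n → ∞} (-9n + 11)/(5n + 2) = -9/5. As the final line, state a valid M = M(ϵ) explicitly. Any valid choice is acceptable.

Fix ϵ > 0. For n ≥ 1, |(-9n + 11)/(5n + 2) + 9/5| = |73|/(5(5n + 2)) = 73/(5(5n + 2)).
Since 5n + 2 ≥ 5n for n ≥ 1, this is ≤ 73/(5·5n) = (73/25)/n.
So |(-9n + 11)/(5n + 2) + 9/5| < ϵ whenever n > (73/25)/ϵ.
Take M = (73/25)/ϵ. If n > M then |(-9n + 11)/(5n + 2) + 9/5| ≤ (73/25)/n < ϵ.

M = (73/25)/ϵ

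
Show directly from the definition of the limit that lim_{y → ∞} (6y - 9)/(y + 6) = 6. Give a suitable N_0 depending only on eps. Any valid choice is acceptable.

Suppose eps > 0. We seek N_0 > 0 such that y > N_0 implies |(6y - 9)/(y + 6) − 6| < eps.
(6y - 9)/(y + 6) − 6 = ((6y - 9) − 6(y + 6)) / ((y + 6)) = -45/((y + 6)).
For y > 0 we have y + 6 > y, so |(6y - 9)/(y + 6) − 6| = 45/((y + 6)) < 45/(y) = 45/y.
Thus |(6y - 9)/(y + 6) − 6| < eps whenever y > 45/eps.
Take N_0 = 45/eps. If y > N_0 then |(6y - 9)/(y + 6) − 6| < 45/y < eps.

N_0 = 45/eps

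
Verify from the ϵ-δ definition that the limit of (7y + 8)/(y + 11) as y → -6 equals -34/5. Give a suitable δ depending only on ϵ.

Suppose ϵ > 0. We want δ > 0 with 0 < |y + 6| < δ ⇒ |(7y + 8)/(y + 11) + 34/5| < ϵ.
Combining over a common denominator, (7y + 8)/(y + 11) + 34/5 = [(7y + 8)·5 − (-34)·(y + 11)] / [5·(y + 11)] = 69(y + 6) / (5(y + 11)).
So |(7y + 8)/(y + 11) + 34/5| = 69|y + 6| / (5·|y + 11|).
Restrict δ ≤ 5/2. Then |y + 6| < 5/2 gives |y + 11| = |(y + 6) + 5| ≥ 5 − 5/2 = 5/2.
Hence |(7y + 8)/(y + 11) + 34/5| < 69|y + 6|/(5·(5/2)) = (138/25)|y + 6|, which is < ϵ once |y + 6| < (25/138)ϵ.
Take δ = min(5/2, (25/138)ϵ). Then 0 < |y + 6| < δ forces both bounds, so |(7y + 8)/(y + 11) + 34/5| < ϵ.

δ = min(5/2, (25/138)ϵ)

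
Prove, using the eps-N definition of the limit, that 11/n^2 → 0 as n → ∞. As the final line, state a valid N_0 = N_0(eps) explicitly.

Let eps > 0 be given. For n ≥ 1, |11/n^2 − 0| = 11/n^2.
11/n^2 < eps ⇔ n^2 > 11/eps ⇔ n > (11/eps)^{1/2}.
Take N_0 = (11/eps)^{1/2}. Then n > N_0 implies 11/n^2 < eps.

N_0 = (11/eps)^{1/2}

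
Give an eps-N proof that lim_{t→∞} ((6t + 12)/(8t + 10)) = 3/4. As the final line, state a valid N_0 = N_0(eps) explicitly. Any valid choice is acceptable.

Let eps > 0. We seek N_0 > 0 such that t > N_0 implies |(6t + 12)/(8t + 10) − (3/4)| < eps.
(6t + 12)/(8t + 10) − (3/4) = (8(6t + 12) − 6(8t + 10)) / (8(8t + 10)) = 36/(8(8t + 10)).
For t > 0 we have 8t + 10 > 8t, so |(6t + 12)/(8t + 10) − (3/4)| = 36/(8(8t + 10)) < 36/(8·8t) = (9/16)/t.
Thus |(6t + 12)/(8t + 10) − (3/4)| < eps whenever t > (9/16)/eps.
Take N_0 = (9/16)/eps. If t > N_0 then |(6t + 12)/(8t + 10) − (3/4)| < (9/16)/t < eps.

N_0 = (9/16)/eps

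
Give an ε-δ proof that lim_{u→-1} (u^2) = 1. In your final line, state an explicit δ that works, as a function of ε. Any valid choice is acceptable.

Fix ε > 0. We seek δ > 0 with 0 < |u + 1| < δ ⇒ |u^2 − 1| < ε.
Factor: u^2 − 1 = (u + 1)(u - 1), so |u^2 − 1| = |u + 1|·|u - 1|.
Restrict δ ≤ 1. Then |u + 1| < 1 gives |u| < 2, so by the triangle inequality |u - 1| ≤ 2 + 1 = 3.
Hence |u^2 − 1| ≤ 3|u + 1|, which is < ε once |u + 1| < ε/3.
Take δ = min(1, ε/3). If 0 < |u + 1| < δ then both bounds hold and |u^2 − 1| ≤ 3|u + 1| < 3·(ε/3) = ε.

δ = min(1, ε/3)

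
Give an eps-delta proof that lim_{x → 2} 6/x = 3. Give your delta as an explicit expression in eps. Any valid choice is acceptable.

Let eps > 0 be given. We seek delta > 0 such that 0 < |x − 2| < delta implies |6/x − 3| < eps.
|6/x − 3| = 6·|2 − x|/(2·|x|) = 6|x − 2|/(2|x|).
Require delta ≤ 1 so that |x| > 2 − 1 = 1, hence 2|x| > 2.
Then |6/x − 3| < 6|x − 2|/2, which is < eps when |x − 2| < (1/3)eps.
Take delta = min(1, (1/3)eps). Then 0 < |x − 2| < delta gives both |x − 2| < 1 and |x − 2| < (1/3)eps, so |6/x − 3| < eps.

delta = min(1, (1/3)eps)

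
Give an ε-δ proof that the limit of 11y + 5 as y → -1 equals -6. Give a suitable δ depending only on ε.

Let ε > 0. We need δ > 0 so that 0 < |y + 1| < δ implies |(11y + 5) + 6| < ε.
|(11y + 5) + 6| = |11y + 11| = 11|y + 1|.
Thus it suffices that |y + 1| < ε/11.
Choosing δ = ε/11 gives |(11y + 5) + 6| = 11|y + 1| < ε whenever |y + 1| < δ.

δ = ε/11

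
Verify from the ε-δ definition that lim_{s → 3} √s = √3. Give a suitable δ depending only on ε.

δ = min(3, √3·ε)

Let ε > 0 be given. We want δ > 0 such that 0 < |s − 3| < δ implies |√s − √3| < ε.
Multiplying by the conjugate, |√s − √3| = |s − 3|/(√s + √3).
Restrict δ ≤ 3 so that |s − 3| < 3 forces s > 0, and then √s + √3 > √3.
Hence |√s − √3| < |s − 3|/√3, which is < ε once |s − 3| < √3·ε.
Take δ = min(3, √3·ε). If 0 < |s − 3| < δ then s > 0 and |√s − √3| < |s − 3|/√3 < ε.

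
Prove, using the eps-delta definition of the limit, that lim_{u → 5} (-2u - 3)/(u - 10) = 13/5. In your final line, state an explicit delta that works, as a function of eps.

delta = min(5/2, (25/46)eps)

Suppose eps > 0. We want delta > 0 with 0 < |u − 5| < delta ⇒ |(-2u - 3)/(u - 10) − (13/5)| < eps.
Combining over a common denominator, (-2u - 3)/(u - 10) − (13/5) = [(-2u - 3)·(-5) − (-13)·(u - 10)] / [(-5)·(u - 10)] = 23(u − 5) / ((-5)(u - 10)).
So |(-2u - 3)/(u - 10) − (13/5)| = 23|u − 5| / (5·|u − 10|).
Restrict delta ≤ 5/2. Then |u − 5| < 5/2 gives |u − 10| = |(u − 5) + (-5)| ≥ 5 − 5/2 = 5/2.
Hence |(-2u - 3)/(u - 10) − (13/5)| < 23|u − 5|/(5·(5/2)) = (46/25)|u − 5|, which is < eps once |u − 5| < (25/46)eps.
Take delta = min(5/2, (25/46)eps). Then 0 < |u − 5| < delta forces both bounds, so |(-2u - 3)/(u - 10) − (13/5)| < eps.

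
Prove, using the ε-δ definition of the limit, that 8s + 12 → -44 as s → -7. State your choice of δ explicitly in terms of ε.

Fix ε > 0. We need δ > 0 so that 0 < |s + 7| < δ implies |(8s + 12) + 44| < ε.
Since (8s + 12) + 44 = 8(s + 7), we have |(8s + 12) + 44| = 8|s + 7|.
Thus it suffices that |s + 7| < ε/8.
Take δ = ε/8. If 0 < |s + 7| < δ then |(8s + 12) + 44| = 8|s + 7| < 8·(ε/8) = ε.

δ = ε/8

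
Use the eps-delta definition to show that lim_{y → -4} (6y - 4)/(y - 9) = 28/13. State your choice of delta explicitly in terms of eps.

Let eps > 0 be given. We want delta > 0 with 0 < |y + 4| < delta ⇒ |(6y - 4)/(y - 9) − (28/13)| < eps.
Combining over a common denominator, (6y - 4)/(y - 9) − (28/13) = [(6y - 4)·(-13) − (-28)·(y - 9)] / [(-13)·(y - 9)] = -50(y + 4) / ((-13)(y - 9)).
So |(6y - 4)/(y - 9) − (28/13)| = 50|y + 4| / (13·|y − 9|).
Restrict delta ≤ 13/2. Then |y + 4| < 13/2 gives |y − 9| = |(y + 4) + (-13)| ≥ 13 − 13/2 = 13/2.
Hence |(6y - 4)/(y - 9) − (28/13)| < 50|y + 4|/(13·(13/2)) = (100/169)|y + 4|, which is < eps once |y + 4| < (169/100)eps.
Take delta = min(13/2, (169/100)eps). Then 0 < |y + 4| < delta forces both bounds, so |(6y - 4)/(y - 9) − (28/13)| < eps.

delta = min(13/2, (169/100)eps)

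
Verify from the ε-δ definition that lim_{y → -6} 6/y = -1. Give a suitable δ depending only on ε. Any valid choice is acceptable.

Let ε > 0 be given. We seek δ > 0 such that 0 < |y + 6| < δ implies |6/y + 1| < ε.
|6/y + 1| = 6·|-6 − y|/(6·|y|) = 6|y + 6|/(6|y|).
Restrict δ ≤ 3. Then |y + 6| < 3 gives |y| > 3, so 6|y| > 18.
Then |6/y + 1| < 6|y + 6|/18, which is < ε when |y + 6| < 3ε.
Take δ = min(3, 3ε). Then 0 < |y + 6| < δ gives both |y + 6| < 3 and |y + 6| < 3ε, so |6/y + 1| < ε.

δ = min(3, 3ε)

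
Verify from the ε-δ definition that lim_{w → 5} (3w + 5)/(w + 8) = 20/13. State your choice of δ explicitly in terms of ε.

δ = min(13/2, (169/38)ε)

Let ε > 0. We want δ > 0 with 0 < |w − 5| < δ ⇒ |(3w + 5)/(w + 8) − (20/13)| < ε.
Combining over a common denominator, (3w + 5)/(w + 8) − (20/13) = [(3w + 5)·13 − 20·(w + 8)] / [13·(w + 8)] = 19(w − 5) / (13(w + 8)).
So |(3w + 5)/(w + 8) − (20/13)| = 19|w − 5| / (13·|w + 8|).
Restrict δ ≤ 13/2. Then |w − 5| < 13/2 gives |w + 8| = |(w − 5) + 13| ≥ 13 − 13/2 = 13/2.
Hence |(3w + 5)/(w + 8) − (20/13)| < 19|w − 5|/(13·(13/2)) = (38/169)|w − 5|, which is < ε once |w − 5| < (169/38)ε.
Take δ = min(13/2, (169/38)ε). Then 0 < |w − 5| < δ forces both bounds, so |(3w + 5)/(w + 8) − (20/13)| < ε.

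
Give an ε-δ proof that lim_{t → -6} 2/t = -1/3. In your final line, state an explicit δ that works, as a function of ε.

Fix ε > 0. We seek δ > 0 such that 0 < |t + 6| < δ implies |2/t + 1/3| < ε.
|2/t + 1/3| = 2·|-6 − t|/(6·|t|) = 2|t + 6|/(6|t|).
Require δ ≤ 3 so that |t| > 6 − 3 = 3, hence 6|t| > 18.
Then |2/t + 1/3| < 2|t + 6|/18, which is < ε when |t + 6| < 9ε.
Take δ = min(3, 9ε). Then 0 < |t + 6| < δ gives both |t + 6| < 3 and |t + 6| < 9ε, so |2/t + 1/3| < ε.

δ = min(3, 9ε)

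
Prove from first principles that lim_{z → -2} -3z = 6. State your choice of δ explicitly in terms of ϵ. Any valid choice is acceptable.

δ = ϵ/3

Suppose ϵ > 0. We need δ > 0 so that 0 < |z + 2| < δ implies |(-3z) − 6| < ϵ.
Since (-3z) − 6 = -3(z + 2), we have |(-3z) − 6| = 3|z + 2|.
Thus it suffices that |z + 2| < ϵ/3.
Choosing δ = ϵ/3 gives |(-3z) − 6| = 3|z + 2| < ϵ whenever |z + 2| < δ.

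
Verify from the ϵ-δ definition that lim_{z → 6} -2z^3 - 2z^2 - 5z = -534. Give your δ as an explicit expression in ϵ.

Fix ϵ > 0. We want δ > 0 such that 0 < |z − 6| < δ implies |(-2z^3 - 2z^2 - 5z) + 534| < ϵ.
(-2z^3 - 2z^2 - 5z) + 534 = -2z^3 - 2z^2 - 5z + 534 = (z − 6)(-2z^2 - 14z - 89).
So |(-2z^3 - 2z^2 - 5z) + 534| = |z − 6|·|-2z^2 - 14z - 89|.
Assume first that |z − 6| < 1, so |z| < 7. Then |-2z^2 - 14z - 89| ≤ 2·7^2 + 14·7 + 89 = 285.
Hence |(-2z^3 - 2z^2 - 5z) + 534| ≤ 285|z − 6| < ϵ provided |z − 6| < ϵ/285.
Choosing δ = min(1, ϵ/285) ensures both conditions, hence |(-2z^3 - 2z^2 - 5z) + 534| < ϵ.

δ = min(1, ϵ/285)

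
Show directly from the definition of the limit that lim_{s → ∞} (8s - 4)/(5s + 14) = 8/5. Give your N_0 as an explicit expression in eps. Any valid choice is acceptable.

N_0 = (132/25)/eps

Let eps > 0. We seek N_0 > 0 such that s > N_0 implies |(8s - 4)/(5s + 14) − (8/5)| < eps.
(8s - 4)/(5s + 14) − (8/5) = (5(8s - 4) − 8(5s + 14)) / (5(5s + 14)) = -132/(5(5s + 14)).
For s > 0 we have 5s + 14 > 5s, so |(8s - 4)/(5s + 14) − (8/5)| = 132/(5(5s + 14)) < 132/(5·5s) = (132/25)/s.
Thus |(8s - 4)/(5s + 14) − (8/5)| < eps whenever s > (132/25)/eps.
Take N_0 = (132/25)/eps. If s > N_0 then |(8s - 4)/(5s + 14) − (8/5)| < (132/25)/s < eps.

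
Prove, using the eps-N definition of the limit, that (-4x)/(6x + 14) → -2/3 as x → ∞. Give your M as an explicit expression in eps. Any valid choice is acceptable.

M = (14/9)/eps

Suppose eps > 0. We seek M > 0 such that x > M implies |(-4x)/(6x + 14) + 2/3| < eps.
(-4x)/(6x + 14) + 2/3 = (6(-4x) − (-4)(6x + 14)) / (6(6x + 14)) = 56/(6(6x + 14)).
For x > 0 we have 6x + 14 > 6x, so |(-4x)/(6x + 14) + 2/3| = 56/(6(6x + 14)) < 56/(6·6x) = (14/9)/x.
Thus |(-4x)/(6x + 14) + 2/3| < eps whenever x > (14/9)/eps.
Take M = (14/9)/eps. If x > M then |(-4x)/(6x + 14) + 2/3| < (14/9)/x < eps.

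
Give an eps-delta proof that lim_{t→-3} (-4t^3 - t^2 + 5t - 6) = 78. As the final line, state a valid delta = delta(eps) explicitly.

delta = min(2, eps/183)

Let eps > 0. We want delta > 0 such that 0 < |t + 3| < delta implies |(-4t^3 - t^2 + 5t - 6) − 78| < eps.
(-4t^3 - t^2 + 5t - 6) − 78 = -4t^3 - t^2 + 5t - 84 = (t + 3)(-4t^2 + 11t - 28).
So |(-4t^3 - t^2 + 5t - 6) − 78| = |t + 3|·|-4t^2 + 11t - 28|.
Assume first that |t + 3| < 2, so |t| < 5. Then |-4t^2 + 11t - 28| ≤ 4·5^2 + 11·5 + 28 = 183.
Hence |(-4t^3 - t^2 + 5t - 6) − 78| ≤ 183|t + 3| < eps provided |t + 3| < eps/183.
Take delta = min(2, eps/183). Then 0 < |t + 3| < delta gives both |t + 3| < 2 and |t + 3| < eps/183, so |(-4t^3 - t^2 + 5t - 6) − 78| < eps.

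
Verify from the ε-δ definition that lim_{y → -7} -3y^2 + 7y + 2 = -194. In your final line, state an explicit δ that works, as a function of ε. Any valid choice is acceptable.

δ = min(1, ε/52)

Suppose ε > 0. We want δ > 0 such that 0 < |y + 7| < δ implies |(-3y^2 + 7y + 2) + 194| < ε.
(-3y^2 + 7y + 2) + 194 = -3y^2 + 7y + 196 = (y + 7)(-3y + 28).
So |(-3y^2 + 7y + 2) + 194| = |y + 7|·|-3y + 28|.
Assume first that |y + 7| < 1, so |y| < 8. Then |-3y + 28| ≤ 3·8 + 28 = 52.
Hence |(-3y^2 + 7y + 2) + 194| ≤ 52|y + 7| < ε provided |y + 7| < ε/52.
Take δ = min(1, ε/52). Then 0 < |y + 7| < δ gives both |y + 7| < 1 and |y + 7| < ε/52, so |(-3y^2 + 7y + 2) + 194| < ε.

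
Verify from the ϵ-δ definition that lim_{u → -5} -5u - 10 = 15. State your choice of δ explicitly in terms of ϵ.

Fix ϵ > 0. We need δ > 0 so that 0 < |u + 5| < δ implies |(-5u - 10) − 15| < ϵ.
|(-5u - 10) − 15| = |-5u - 25| = 5|u + 5|.
So 5|u + 5| < ϵ exactly when |u + 5| < ϵ/5.
Take δ = ϵ/5. If 0 < |u + 5| < δ then |(-5u - 10) − 15| = 5|u + 5| < 5·(ϵ/5) = ϵ.

δ = ϵ/5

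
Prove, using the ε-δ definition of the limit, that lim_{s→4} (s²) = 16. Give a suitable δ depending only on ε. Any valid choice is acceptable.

Suppose ε > 0. We seek δ > 0 with 0 < |s − 4| < δ ⇒ |s² − 16| < ε.
Factor: s² − 16 = (s − 4)(s + 4), so |s² − 16| = |s − 4|·|s + 4|.
Impose δ ≤ 2 so that |s| < 6; then |s + 4| ≤ 10.
Hence |s² − 16| ≤ 10|s − 4|, which is < ε once |s − 4| < ε/10.
Take δ = min(2, ε/10). If 0 < |s − 4| < δ then both bounds hold and |s² − 16| ≤ 10|s − 4| < 10·(ε/10) = ε.

δ = min(2, ε/10)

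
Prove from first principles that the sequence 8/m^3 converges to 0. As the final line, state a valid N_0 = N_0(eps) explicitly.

Let eps > 0 be given. For m ≥ 1, |8/m^3 − 0| = 8/m^3.
8/m^3 < eps ⇔ m^3 > 8/eps ⇔ m > (8/eps)^{1/3}.
Take N_0 = (8/eps)^{1/3}. Then m > N_0 implies 8/m^3 < eps.

N_0 = (8/eps)^{1/3}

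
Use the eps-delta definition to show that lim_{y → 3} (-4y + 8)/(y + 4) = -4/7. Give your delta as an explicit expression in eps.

Let eps > 0. We want delta > 0 with 0 < |y − 3| < delta ⇒ |(-4y + 8)/(y + 4) + 4/7| < eps.
Combining over a common denominator, (-4y + 8)/(y + 4) + 4/7 = [(-4y + 8)·7 − (-4)·(y + 4)] / [7·(y + 4)] = -24(y − 3) / (7(y + 4)).
So |(-4y + 8)/(y + 4) + 4/7| = 24|y − 3| / (7·|y + 4|).
Require delta ≤ 7/2, so |y + 4| ≥ |7| − |y − 3| > 7 − 7/2 = 7/2.
Hence |(-4y + 8)/(y + 4) + 4/7| < 24|y − 3|/(7·(7/2)) = (48/49)|y − 3|, which is < eps once |y − 3| < (49/48)eps.
Take delta = min(7/2, (49/48)eps). Then 0 < |y − 3| < delta forces both bounds, so |(-4y + 8)/(y + 4) + 4/7| < eps.

delta = min(7/2, (49/48)eps)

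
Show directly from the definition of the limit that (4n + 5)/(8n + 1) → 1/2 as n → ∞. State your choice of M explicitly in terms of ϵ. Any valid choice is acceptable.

M = (9/16)/ϵ

Let ϵ > 0. For n ≥ 1, |(4n + 5)/(8n + 1) − (1/2)| = |36|/(8(8n + 1)) = 36/(8(8n + 1)).
Since 8n + 1 ≥ 8n for n ≥ 1, this is ≤ 36/(8·8n) = (9/16)/n.
So |(4n + 5)/(8n + 1) − (1/2)| < ϵ whenever n > (9/16)/ϵ.
Take M = (9/16)/ϵ. If n > M then |(4n + 5)/(8n + 1) − (1/2)| ≤ (9/16)/n < ϵ.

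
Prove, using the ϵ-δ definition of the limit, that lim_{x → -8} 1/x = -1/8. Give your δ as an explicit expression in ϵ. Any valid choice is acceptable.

δ = min(4, 32ϵ)

Fix ϵ > 0. We seek δ > 0 such that 0 < |x + 8| < δ implies |1/x + 1/8| < ϵ.
|1/x + 1/8| = |-8 − x|/(8·|x|) = |x + 8|/(8|x|).
Require δ ≤ 4 so that |x| > 8 − 4 = 4, hence 8|x| > 32.
Then |1/x + 1/8| < |x + 8|/32, which is < ϵ when |x + 8| < 32ϵ.
Take δ = min(4, 32ϵ). Then 0 < |x + 8| < δ gives both |x + 8| < 4 and |x + 8| < 32ϵ, so |1/x + 1/8| < ϵ.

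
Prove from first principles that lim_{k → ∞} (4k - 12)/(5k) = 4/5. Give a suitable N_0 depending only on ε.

N_0 = (12/5)/ε

Let ε > 0. For k ≥ 1, |(4k - 12)/(5k) − (4/5)| = |-60|/(5(5k)) = 60/(5(5k)).
Since 5k ≥ 5k for k ≥ 1, this is ≤ 60/(5·5k) = (12/5)/k.
So |(4k - 12)/(5k) − (4/5)| < ε whenever k > (12/5)/ε.
Take N_0 = (12/5)/ε. If k > N_0 then |(4k - 12)/(5k) − (4/5)| ≤ (12/5)/k < ε.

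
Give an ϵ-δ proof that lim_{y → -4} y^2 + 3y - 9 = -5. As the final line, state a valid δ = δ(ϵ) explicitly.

Let ϵ > 0. We want δ > 0 such that 0 < |y + 4| < δ implies |(y^2 + 3y - 9) + 5| < ϵ.
(y^2 + 3y - 9) + 5 = y^2 + 3y - 4 = (y + 4)(y - 1).
So |(y^2 + 3y - 9) + 5| = |y + 4|·|y - 1|.
Assume first that |y + 4| < 2, so |y| < 6. Then |y - 1| ≤ 6 + 1 = 7.
Hence |(y^2 + 3y - 9) + 5| ≤ 7|y + 4| < ϵ provided |y + 4| < ϵ/7.
Take δ = min(2, ϵ/7). Then 0 < |y + 4| < δ gives both |y + 4| < 2 and |y + 4| < ϵ/7, so |(y^2 + 3y - 9) + 5| < ϵ.

δ = min(2, ϵ/7)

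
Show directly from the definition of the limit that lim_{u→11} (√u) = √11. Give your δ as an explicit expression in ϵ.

δ = min(11, √11·ϵ)

Let ϵ > 0. We want δ > 0 such that 0 < |u − 11| < δ implies |√u − √11| < ϵ.
Rationalise: √u − √11 = (u − 11)/(√u + √11), so |√u − √11| = |u − 11|/(√u + √11).
Restrict δ ≤ 11 so that |u − 11| < 11 forces u > 0, and then √u + √11 > √11.
Hence |√u − √11| < |u − 11|/√11, which is < ϵ once |u − 11| < √11·ϵ.
Take δ = min(11, √11·ϵ). If 0 < |u − 11| < δ then u > 0 and |√u − √11| < |u − 11|/√11 < ϵ.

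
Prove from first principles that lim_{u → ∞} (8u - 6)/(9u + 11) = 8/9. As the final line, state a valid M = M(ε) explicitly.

M = (142/81)/ε

Suppose ε > 0. We seek M > 0 such that u > M implies |(8u - 6)/(9u + 11) − (8/9)| < ε.
(8u - 6)/(9u + 11) − (8/9) = (9(8u - 6) − 8(9u + 11)) / (9(9u + 11)) = -142/(9(9u + 11)).
For u > 0 we have 9u + 11 > 9u, so |(8u - 6)/(9u + 11) − (8/9)| = 142/(9(9u + 11)) < 142/(9·9u) = (142/81)/u.
Thus |(8u - 6)/(9u + 11) − (8/9)| < ε whenever u > (142/81)/ε.
Take M = (142/81)/ε. If u > M then |(8u - 6)/(9u + 11) − (8/9)| < (142/81)/u < ε.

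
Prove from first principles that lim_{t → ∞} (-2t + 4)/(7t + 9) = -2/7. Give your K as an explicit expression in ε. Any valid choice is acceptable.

Let ε > 0 be given. We seek K > 0 such that t > K implies |(-2t + 4)/(7t + 9) + 2/7| < ε.
(-2t + 4)/(7t + 9) + 2/7 = (7(-2t + 4) − (-2)(7t + 9)) / (7(7t + 9)) = 46/(7(7t + 9)).
For t > 0 we have 7t + 9 > 7t, so |(-2t + 4)/(7t + 9) + 2/7| = 46/(7(7t + 9)) < 46/(7·7t) = (46/49)/t.
Thus |(-2t + 4)/(7t + 9) + 2/7| < ε whenever t > (46/49)/ε.
Take K = (46/49)/ε. If t > K then |(-2t + 4)/(7t + 9) + 2/7| < (46/49)/t < ε.

K = (46/49)/ε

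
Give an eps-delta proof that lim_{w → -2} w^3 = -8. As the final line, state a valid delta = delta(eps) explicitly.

Suppose eps > 0. We seek delta > 0 with 0 < |w + 2| < delta ⇒ |w^3 + 8| < eps.
Factor: w^3 + 8 = (w + 2)(w^2 - 2w + 4), so |w^3 + 8| = |w + 2|·|w^2 - 2w + 4|.
Impose delta ≤ 1 so that |w| < 3; then |w^2 - 2w + 4| ≤ 19.
Hence |w^3 + 8| ≤ 19|w + 2|, which is < eps once |w + 2| < eps/19.
Take delta = min(1, eps/19). If 0 < |w + 2| < delta then both bounds hold and |w^3 + 8| ≤ 19|w + 2| < 19·(eps/19) = eps.

delta = min(1, eps/19)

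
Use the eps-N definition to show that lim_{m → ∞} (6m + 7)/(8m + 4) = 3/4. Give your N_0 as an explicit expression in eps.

N_0 = (1/2)/eps

Let eps > 0. For m ≥ 1, |(6m + 7)/(8m + 4) − (3/4)| = |32|/(8(8m + 4)) = 32/(8(8m + 4)).
Since 8m + 4 ≥ 8m for m ≥ 1, this is ≤ 32/(8·8m) = (1/2)/m.
So |(6m + 7)/(8m + 4) − (3/4)| < eps whenever m > (1/2)/eps.
Take N_0 = (1/2)/eps. If m > N_0 then |(6m + 7)/(8m + 4) − (3/4)| ≤ (1/2)/m < eps.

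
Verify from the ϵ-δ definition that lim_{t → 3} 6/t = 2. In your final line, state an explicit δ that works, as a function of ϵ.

Fix ϵ > 0. We seek δ > 0 such that 0 < |t − 3| < δ implies |6/t − 2| < ϵ.
|6/t − 2| = 6·|3 − t|/(3·|t|) = 6|t − 3|/(3|t|).
Require δ ≤ 3/2 so that |t| > 3 − 3/2 = 3/2, hence 3|t| > 9/2.
Then |6/t − 2| < 6|t − 3|/(9/2), which is < ϵ when |t − 3| < (3/4)ϵ.
Take δ = min(3/2, (3/4)ϵ). Then 0 < |t − 3| < δ gives both |t − 3| < 3/2 and |t − 3| < (3/4)ϵ, so |6/t − 2| < ϵ.

δ = min(3/2, (3/4)ϵ)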